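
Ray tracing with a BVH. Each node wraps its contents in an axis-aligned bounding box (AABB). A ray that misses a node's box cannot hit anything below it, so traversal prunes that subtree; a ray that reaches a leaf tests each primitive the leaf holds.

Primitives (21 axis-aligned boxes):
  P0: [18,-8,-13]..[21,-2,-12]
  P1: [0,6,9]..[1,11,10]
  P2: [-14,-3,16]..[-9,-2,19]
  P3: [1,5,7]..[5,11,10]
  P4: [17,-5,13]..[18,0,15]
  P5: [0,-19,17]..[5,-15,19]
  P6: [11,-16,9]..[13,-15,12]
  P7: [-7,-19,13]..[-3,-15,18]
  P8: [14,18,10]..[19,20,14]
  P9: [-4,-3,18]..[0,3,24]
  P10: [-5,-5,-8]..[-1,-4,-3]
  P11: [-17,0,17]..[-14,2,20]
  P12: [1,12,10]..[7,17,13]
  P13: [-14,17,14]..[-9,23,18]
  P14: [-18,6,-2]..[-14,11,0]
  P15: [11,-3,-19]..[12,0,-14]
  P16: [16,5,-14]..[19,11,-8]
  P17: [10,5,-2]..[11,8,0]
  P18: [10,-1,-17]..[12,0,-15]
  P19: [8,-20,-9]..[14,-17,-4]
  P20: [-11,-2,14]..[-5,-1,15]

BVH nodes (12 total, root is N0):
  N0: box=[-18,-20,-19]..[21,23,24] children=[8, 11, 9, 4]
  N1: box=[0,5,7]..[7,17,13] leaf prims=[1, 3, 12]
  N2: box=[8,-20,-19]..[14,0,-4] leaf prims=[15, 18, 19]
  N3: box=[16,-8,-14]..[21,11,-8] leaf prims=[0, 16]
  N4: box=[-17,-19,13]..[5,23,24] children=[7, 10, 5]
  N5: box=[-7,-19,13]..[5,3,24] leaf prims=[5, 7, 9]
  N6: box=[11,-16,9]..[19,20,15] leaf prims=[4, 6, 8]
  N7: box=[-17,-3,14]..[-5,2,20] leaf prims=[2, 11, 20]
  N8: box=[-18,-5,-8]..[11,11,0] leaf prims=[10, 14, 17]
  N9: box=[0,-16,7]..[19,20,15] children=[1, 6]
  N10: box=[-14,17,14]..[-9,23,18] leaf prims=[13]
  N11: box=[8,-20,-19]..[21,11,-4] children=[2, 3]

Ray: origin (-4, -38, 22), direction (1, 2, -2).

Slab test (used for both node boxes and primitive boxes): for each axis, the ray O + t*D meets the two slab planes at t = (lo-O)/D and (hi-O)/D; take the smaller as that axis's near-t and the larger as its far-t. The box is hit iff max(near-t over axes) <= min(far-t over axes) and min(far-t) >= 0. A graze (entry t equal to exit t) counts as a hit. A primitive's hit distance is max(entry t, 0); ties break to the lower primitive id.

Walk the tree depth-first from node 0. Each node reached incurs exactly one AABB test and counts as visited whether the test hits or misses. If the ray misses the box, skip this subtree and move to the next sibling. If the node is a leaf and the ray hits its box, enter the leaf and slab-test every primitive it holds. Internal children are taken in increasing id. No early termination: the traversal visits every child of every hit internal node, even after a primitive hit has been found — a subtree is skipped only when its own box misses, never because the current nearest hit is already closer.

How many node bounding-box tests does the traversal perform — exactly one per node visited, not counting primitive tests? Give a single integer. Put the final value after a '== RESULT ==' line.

Traverse from the root:
N0 x:[-14,25] y:[9,61/2] z:[-1,41/2] -> hit [9,41/2], descend [4, 8, 9, 11]
  N4 x:[-13,9] y:[19/2,61/2] z:[-1,9/2] -> miss, prune
  N8 x:[-14,15] y:[33/2,49/2] z:[11,15] -> miss, prune
  N9 x:[4,23] y:[11,29] z:[7/2,15/2] -> miss, prune
  N11 x:[12,25] y:[9,49/2] z:[13,41/2] -> hit [13,41/2], descend [2, 3]
    N2 x:[12,18] y:[9,19] z:[13,41/2] -> hit [13,18] leaf, test {P15(miss), P18(miss), P19(miss)}
    N3 x:[20,25] y:[15,49/2] z:[15,18] -> miss, prune

Visited [0, 4, 8, 9, 11, 2, 3]. Tests: 7 box, 1 leaf. Nearest: miss.

== RESULT ==
7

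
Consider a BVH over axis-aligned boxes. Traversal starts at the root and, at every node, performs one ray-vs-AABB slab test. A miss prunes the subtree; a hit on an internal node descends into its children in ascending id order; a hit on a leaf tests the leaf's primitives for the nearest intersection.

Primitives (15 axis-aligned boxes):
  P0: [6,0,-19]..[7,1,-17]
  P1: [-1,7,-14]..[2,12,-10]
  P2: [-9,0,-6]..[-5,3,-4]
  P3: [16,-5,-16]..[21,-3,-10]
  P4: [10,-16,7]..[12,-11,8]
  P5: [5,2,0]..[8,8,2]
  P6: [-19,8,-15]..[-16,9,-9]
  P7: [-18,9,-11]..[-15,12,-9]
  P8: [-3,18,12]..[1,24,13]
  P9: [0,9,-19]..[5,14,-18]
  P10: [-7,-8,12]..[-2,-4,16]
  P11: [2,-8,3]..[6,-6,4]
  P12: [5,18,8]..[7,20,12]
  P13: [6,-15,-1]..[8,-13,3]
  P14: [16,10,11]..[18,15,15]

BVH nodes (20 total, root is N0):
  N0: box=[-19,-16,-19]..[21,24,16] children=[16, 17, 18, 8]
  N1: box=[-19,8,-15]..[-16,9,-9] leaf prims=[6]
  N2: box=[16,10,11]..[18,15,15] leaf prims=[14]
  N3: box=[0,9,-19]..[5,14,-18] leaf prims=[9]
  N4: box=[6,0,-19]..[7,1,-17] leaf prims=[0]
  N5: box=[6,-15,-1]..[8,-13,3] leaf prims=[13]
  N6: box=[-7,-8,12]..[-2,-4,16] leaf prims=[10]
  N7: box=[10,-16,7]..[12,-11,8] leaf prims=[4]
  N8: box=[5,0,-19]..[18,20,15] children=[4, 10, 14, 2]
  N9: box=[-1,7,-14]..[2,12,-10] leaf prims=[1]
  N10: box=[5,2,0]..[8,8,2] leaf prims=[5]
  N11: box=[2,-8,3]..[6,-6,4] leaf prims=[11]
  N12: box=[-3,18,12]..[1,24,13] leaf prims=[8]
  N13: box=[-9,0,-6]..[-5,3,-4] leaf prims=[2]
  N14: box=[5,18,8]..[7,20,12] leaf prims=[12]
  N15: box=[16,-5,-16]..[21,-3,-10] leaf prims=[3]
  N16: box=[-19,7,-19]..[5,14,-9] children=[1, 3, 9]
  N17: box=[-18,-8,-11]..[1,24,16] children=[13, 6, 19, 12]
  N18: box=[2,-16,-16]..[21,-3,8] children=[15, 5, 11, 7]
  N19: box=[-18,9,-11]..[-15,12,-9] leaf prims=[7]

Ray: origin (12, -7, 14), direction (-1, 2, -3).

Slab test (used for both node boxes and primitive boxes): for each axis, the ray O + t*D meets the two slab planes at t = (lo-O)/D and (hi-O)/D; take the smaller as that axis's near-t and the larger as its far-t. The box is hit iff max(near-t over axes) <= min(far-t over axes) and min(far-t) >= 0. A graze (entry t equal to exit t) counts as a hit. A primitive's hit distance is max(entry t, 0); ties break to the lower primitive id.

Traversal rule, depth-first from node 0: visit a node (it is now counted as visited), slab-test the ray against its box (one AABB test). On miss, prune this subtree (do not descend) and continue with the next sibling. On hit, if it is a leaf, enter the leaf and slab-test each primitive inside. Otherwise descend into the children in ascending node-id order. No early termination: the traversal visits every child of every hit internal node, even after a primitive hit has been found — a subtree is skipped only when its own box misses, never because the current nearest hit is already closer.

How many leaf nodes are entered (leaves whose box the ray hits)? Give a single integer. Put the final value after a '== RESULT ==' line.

Trace the traversal:
N0 x:[-9,31] y:[-9/2,31/2] z:[-2/3,11] -> hit [-2/3,11], descend [8, 16, 17, 18]
  N8 x:[-6,7] y:[7/2,27/2] z:[-1/3,11] -> hit [7/2,7], descend [2, 4, 10, 14]
    N2 x:[-6,-4] y:[17/2,11] z:[-1/3,1] -> miss, prune
    N4 x:[5,6] y:[7/2,4] z:[31/3,11] -> miss, prune
    N10 x:[4,7] y:[9/2,15/2] z:[4,14/3] -> hit [9/2,14/3] leaf, test {P5@t=9/2}
    N14 x:[5,7] y:[25/2,27/2] z:[2/3,2] -> miss, prune
  N16 x:[7,31] y:[7,21/2] z:[23/3,11] -> hit [23/3,21/2], descend [1, 3, 9]
    N1 x:[28,31] y:[15/2,8] z:[23/3,29/3] -> miss, prune
    N3 x:[7,12] y:[8,21/2] z:[32/3,11] -> miss, prune
    N9 x:[10,13] y:[7,19/2] z:[8,28/3] -> miss, prune
  N17 x:[11,30] y:[-1/2,31/2] z:[-2/3,25/3] -> miss, prune
  N18 x:[-9,10] y:[-9/2,2] z:[2,10] -> hit [2,2], descend [5, 7, 11, 15]
    N5 x:[4,6] y:[-4,-3] z:[11/3,5] -> miss, prune
    N7 x:[0,2] y:[-9/2,-2] z:[2,7/3] -> miss, prune
    N11 x:[6,10] y:[-1/2,1/2] z:[10/3,11/3] -> miss, prune
    N15 x:[-9,-4] y:[1,2] z:[8,10] -> miss, prune

Summary -> nodes [0, 8, 2, 4, 10, 14, 16, 1, 3, 9, 17, 18, 5, 7, 11, 15]; box-tests=16; leaf-entries=1; first=P5

== RESULT ==
1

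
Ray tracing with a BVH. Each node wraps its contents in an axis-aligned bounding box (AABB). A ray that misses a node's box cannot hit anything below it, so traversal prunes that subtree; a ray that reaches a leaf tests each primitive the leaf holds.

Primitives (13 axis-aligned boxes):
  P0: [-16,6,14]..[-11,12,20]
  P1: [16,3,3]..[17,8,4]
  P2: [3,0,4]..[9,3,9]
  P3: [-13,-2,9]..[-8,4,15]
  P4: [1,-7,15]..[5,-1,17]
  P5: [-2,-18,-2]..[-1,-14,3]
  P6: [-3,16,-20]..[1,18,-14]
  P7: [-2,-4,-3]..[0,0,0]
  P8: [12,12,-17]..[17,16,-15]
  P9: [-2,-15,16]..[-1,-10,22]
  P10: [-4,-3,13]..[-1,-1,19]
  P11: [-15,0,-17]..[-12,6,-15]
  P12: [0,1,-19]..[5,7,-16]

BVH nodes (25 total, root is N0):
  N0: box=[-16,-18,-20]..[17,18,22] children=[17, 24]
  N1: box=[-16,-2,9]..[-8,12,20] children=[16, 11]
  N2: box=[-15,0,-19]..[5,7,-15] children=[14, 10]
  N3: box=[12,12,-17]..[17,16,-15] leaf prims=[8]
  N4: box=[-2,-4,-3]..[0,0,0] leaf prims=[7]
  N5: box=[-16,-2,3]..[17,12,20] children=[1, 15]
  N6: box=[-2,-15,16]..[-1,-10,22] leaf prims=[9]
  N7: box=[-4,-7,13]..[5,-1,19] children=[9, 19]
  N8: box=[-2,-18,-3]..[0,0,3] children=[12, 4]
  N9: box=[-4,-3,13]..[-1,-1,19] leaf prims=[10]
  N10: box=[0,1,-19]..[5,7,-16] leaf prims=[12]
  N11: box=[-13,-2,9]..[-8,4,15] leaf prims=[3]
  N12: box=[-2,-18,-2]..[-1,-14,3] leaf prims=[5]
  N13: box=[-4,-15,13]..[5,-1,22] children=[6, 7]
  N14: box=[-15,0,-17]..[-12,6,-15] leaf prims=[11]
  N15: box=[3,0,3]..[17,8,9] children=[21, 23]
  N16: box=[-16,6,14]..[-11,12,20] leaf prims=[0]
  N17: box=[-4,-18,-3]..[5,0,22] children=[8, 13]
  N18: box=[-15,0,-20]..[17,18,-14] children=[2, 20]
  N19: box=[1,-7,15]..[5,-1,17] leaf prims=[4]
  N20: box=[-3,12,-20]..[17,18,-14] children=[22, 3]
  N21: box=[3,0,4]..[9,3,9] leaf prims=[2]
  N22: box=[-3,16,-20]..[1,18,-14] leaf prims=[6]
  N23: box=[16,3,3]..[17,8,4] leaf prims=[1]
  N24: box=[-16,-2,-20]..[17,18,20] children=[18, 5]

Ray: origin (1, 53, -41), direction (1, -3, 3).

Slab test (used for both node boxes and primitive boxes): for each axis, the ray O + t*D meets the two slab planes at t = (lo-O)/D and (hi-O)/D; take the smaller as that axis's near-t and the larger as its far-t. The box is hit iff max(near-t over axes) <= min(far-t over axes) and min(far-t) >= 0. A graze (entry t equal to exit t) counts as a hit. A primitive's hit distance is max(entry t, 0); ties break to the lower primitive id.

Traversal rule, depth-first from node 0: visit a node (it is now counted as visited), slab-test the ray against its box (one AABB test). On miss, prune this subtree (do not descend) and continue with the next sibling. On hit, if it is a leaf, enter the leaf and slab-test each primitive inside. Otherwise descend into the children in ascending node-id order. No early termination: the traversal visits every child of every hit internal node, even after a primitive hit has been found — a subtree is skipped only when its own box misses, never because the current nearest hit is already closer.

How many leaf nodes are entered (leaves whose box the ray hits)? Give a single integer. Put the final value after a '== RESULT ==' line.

Traverse from the root:
N0 x:[-17,16] y:[35/3,71/3] z:[7,21] -> hit [35/3,16], descend [17, 24]
  N17 x:[-5,4] y:[53/3,71/3] z:[38/3,21] -> miss, prune
  N24 x:[-17,16] y:[35/3,55/3] z:[7,61/3] -> hit [35/3,16], descend [5, 18]
    N5 x:[-17,16] y:[41/3,55/3] z:[44/3,61/3] -> hit [44/3,16], descend [1, 15]
      N1 x:[-17,-9] y:[41/3,55/3] z:[50/3,61/3] -> miss, prune
      N15 x:[2,16] y:[15,53/3] z:[44/3,50/3] -> hit [15,16], descend [21, 23]
        N21 x:[2,8] y:[50/3,53/3] z:[15,50/3] -> miss, prune
        N23 x:[15,16] y:[15,50/3] z:[44/3,15] -> hit [15,15] leaf, test {P1@t=15}
    N18 x:[-16,16] y:[35/3,53/3] z:[7,9] -> miss, prune

order=[0, 17, 24, 5, 1, 15, 21, 23, 18]  |boxes|=9  |leaves|=1  hit=P1

== RESULT ==
1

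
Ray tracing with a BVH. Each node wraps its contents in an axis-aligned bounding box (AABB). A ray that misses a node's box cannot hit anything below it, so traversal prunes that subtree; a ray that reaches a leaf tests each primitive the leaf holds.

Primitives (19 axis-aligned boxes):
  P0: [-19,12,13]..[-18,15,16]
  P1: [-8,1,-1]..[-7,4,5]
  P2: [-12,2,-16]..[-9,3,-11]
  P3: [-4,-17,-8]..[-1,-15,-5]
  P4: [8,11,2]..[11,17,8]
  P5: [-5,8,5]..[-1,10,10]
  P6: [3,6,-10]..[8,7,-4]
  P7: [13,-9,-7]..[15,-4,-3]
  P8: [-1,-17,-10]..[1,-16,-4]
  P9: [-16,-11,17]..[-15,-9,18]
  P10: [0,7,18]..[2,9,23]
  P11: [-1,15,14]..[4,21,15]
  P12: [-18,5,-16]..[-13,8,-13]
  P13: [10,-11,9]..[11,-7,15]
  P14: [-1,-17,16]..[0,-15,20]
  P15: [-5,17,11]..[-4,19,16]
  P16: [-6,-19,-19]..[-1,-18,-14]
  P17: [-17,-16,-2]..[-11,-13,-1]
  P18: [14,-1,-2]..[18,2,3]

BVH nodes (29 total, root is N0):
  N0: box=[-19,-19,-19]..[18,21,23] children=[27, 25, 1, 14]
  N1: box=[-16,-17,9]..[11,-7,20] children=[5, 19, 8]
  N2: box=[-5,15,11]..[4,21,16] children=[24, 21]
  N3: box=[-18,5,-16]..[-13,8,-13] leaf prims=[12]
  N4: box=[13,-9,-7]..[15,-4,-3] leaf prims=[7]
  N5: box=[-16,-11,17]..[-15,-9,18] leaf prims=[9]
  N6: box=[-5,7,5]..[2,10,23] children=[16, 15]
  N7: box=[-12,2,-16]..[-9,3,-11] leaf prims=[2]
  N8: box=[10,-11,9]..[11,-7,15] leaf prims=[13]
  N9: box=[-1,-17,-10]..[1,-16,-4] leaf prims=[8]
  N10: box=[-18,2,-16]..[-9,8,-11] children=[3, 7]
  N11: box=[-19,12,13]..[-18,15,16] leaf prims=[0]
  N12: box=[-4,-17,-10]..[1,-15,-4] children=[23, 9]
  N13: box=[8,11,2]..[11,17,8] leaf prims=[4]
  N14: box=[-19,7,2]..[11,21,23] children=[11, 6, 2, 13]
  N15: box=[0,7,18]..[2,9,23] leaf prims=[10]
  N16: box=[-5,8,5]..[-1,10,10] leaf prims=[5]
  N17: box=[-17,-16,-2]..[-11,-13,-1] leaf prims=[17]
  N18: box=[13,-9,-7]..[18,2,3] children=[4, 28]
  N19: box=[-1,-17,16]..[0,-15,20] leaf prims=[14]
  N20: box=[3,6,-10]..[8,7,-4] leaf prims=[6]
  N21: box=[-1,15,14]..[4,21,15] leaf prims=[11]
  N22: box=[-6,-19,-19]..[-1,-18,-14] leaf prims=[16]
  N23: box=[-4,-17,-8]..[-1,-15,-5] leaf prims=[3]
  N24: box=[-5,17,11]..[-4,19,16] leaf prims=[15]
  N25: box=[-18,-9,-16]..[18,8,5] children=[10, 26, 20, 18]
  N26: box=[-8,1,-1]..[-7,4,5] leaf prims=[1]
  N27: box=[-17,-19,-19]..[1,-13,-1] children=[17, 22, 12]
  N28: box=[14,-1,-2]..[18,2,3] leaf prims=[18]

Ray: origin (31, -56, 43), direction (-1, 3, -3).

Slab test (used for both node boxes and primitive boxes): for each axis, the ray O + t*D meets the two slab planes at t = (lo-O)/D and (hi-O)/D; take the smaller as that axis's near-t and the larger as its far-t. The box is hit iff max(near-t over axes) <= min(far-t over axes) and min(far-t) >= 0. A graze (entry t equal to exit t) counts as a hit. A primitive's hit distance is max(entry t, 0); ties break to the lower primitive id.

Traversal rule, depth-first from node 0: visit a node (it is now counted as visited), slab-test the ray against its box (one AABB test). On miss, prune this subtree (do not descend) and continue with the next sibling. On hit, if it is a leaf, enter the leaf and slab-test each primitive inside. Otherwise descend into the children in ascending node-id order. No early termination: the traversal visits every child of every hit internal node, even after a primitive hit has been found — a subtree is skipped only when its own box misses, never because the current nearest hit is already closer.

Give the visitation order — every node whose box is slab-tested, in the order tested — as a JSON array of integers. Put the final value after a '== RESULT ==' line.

Traverse from the root:
N0 x:[13,50] y:[37/3,77/3] z:[20/3,62/3] -> hit [13,62/3], descend [1, 14, 25, 27]
  N1 x:[20,47] y:[13,49/3] z:[23/3,34/3] -> miss, prune
  N14 x:[20,50] y:[21,77/3] z:[20/3,41/3] -> miss, prune
  N25 x:[13,49] y:[47/3,64/3] z:[38/3,59/3] -> hit [47/3,59/3], descend [10, 18, 20, 26]
    N10 x:[40,49] y:[58/3,64/3] z:[18,59/3] -> miss, prune
    N18 x:[13,18] y:[47/3,58/3] z:[40/3,50/3] -> hit [47/3,50/3], descend [4, 28]
      N4 x:[16,18] y:[47/3,52/3] z:[46/3,50/3] -> hit [16,50/3] leaf, test {P7@t=16}
      N28 x:[13,17] y:[55/3,58/3] z:[40/3,15] -> miss, prune
    N20 x:[23,28] y:[62/3,21] z:[47/3,53/3] -> miss, prune
    N26 x:[38,39] y:[19,20] z:[38/3,44/3] -> miss, prune
  N27 x:[30,48] y:[37/3,43/3] z:[44/3,62/3] -> miss, prune

order=[0, 1, 14, 25, 10, 18, 4, 28, 20, 26, 27]  |boxes|=11  |leaves|=1  hit=P7

== RESULT ==
[0, 1, 14, 25, 10, 18, 4, 28, 20, 26, 27]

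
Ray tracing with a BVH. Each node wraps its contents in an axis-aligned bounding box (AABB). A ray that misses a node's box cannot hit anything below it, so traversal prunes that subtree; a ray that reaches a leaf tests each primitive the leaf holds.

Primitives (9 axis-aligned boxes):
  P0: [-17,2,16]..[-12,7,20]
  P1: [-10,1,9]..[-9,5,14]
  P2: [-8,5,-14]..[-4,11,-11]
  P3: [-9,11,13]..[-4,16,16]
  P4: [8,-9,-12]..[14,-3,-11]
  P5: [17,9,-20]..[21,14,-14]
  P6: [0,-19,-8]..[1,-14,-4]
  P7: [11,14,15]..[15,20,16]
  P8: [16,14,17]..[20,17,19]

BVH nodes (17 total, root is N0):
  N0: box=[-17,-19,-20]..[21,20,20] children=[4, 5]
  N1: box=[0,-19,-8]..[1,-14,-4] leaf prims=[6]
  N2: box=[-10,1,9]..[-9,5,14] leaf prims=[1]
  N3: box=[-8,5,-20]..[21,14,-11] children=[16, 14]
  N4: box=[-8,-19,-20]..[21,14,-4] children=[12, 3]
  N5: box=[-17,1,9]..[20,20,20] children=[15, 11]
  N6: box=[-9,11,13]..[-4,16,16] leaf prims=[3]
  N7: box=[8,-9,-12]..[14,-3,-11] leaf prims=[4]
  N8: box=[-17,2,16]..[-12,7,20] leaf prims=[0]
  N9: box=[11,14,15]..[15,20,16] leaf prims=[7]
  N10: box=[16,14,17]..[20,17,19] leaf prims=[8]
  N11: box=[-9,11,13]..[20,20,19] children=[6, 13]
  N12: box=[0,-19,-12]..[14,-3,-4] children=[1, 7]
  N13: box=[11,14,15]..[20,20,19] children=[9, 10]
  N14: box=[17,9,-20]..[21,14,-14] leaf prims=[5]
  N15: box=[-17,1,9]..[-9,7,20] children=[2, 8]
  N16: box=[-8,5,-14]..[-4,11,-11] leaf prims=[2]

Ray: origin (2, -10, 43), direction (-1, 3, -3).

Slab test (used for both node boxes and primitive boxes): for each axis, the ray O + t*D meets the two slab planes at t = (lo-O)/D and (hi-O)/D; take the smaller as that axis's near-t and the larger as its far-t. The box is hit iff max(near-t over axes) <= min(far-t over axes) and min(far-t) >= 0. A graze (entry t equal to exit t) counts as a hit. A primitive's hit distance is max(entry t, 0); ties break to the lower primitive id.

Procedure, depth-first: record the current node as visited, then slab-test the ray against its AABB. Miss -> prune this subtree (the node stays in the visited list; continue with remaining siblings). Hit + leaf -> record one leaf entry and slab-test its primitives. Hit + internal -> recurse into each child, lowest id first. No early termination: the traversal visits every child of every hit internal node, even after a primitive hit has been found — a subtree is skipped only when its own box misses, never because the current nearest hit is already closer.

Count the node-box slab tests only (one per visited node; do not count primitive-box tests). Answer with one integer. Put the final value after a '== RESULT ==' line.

Trace the traversal:
N0 x:[-19,19] y:[-3,10] z:[23/3,21] -> hit [23/3,10], descend [4, 5]
  N4 x:[-19,10] y:[-3,8] z:[47/3,21] -> miss, prune
  N5 x:[-18,19] y:[11/3,10] z:[23/3,34/3] -> hit [23/3,10], descend [11, 15]
    N11 x:[-18,11] y:[7,10] z:[8,10] -> hit [8,10], descend [6, 13]
      N6 x:[6,11] y:[7,26/3] z:[9,10] -> miss, prune
      N13 x:[-18,-9] y:[8,10] z:[8,28/3] -> miss, prune
    N15 x:[11,19] y:[11/3,17/3] z:[23/3,34/3] -> miss, prune

Visited [0, 4, 5, 11, 6, 13, 15]. Tests: 7 box, 0 leaf. Nearest: miss.

== RESULT ==
7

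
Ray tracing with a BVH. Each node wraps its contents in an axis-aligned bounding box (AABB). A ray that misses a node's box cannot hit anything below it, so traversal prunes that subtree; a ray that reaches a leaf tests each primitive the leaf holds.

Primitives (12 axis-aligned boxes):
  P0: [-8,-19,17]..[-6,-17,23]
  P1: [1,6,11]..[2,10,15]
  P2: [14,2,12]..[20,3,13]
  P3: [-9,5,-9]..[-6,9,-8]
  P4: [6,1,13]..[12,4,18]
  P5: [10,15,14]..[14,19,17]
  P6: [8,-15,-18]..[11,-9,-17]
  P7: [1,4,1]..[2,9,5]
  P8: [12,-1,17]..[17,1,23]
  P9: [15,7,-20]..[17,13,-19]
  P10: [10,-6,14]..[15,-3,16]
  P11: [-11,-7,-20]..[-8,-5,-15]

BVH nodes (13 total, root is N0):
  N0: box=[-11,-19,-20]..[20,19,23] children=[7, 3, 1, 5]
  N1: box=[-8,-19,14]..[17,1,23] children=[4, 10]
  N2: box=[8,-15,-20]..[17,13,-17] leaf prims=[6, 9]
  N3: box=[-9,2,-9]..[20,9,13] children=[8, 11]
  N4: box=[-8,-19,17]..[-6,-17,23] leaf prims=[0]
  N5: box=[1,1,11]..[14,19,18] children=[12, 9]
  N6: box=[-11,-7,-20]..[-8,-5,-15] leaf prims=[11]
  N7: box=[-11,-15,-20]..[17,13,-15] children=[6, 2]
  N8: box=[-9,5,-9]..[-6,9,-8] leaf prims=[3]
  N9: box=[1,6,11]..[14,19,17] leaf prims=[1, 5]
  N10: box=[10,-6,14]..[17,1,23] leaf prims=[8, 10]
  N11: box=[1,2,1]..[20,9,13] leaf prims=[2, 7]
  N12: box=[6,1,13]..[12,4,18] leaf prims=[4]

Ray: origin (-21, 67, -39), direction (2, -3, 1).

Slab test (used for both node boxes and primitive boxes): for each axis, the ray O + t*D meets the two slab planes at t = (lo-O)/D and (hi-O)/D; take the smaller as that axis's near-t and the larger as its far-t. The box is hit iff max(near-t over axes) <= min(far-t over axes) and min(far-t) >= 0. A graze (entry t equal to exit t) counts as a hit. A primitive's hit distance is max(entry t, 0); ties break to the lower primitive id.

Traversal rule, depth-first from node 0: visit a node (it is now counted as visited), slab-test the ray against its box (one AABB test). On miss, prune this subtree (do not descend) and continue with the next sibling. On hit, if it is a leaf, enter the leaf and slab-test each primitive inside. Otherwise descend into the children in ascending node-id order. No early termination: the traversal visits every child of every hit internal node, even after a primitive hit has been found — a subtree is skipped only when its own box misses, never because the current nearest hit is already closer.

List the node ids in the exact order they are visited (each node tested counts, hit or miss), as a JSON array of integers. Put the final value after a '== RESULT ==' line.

Trace the traversal:
N0 x:[5,41/2] y:[16,86/3] z:[19,62] -> hit [19,41/2], descend [1, 3, 5, 7]
  N1 x:[13/2,19] y:[22,86/3] z:[53,62] -> miss, prune
  N3 x:[6,41/2] y:[58/3,65/3] z:[30,52] -> miss, prune
  N5 x:[11,35/2] y:[16,22] z:[50,57] -> miss, prune
  N7 x:[5,19] y:[18,82/3] z:[19,24] -> hit [19,19], descend [2, 6]
    N2 x:[29/2,19] y:[18,82/3] z:[19,22] -> hit [19,19] leaf, test {P6(miss), P9@t=19}
    N6 x:[5,13/2] y:[24,74/3] z:[19,24] -> miss, prune

order=[0, 1, 3, 5, 7, 2, 6]  |boxes|=7  |leaves|=1  hit=P9

== RESULT ==
[0, 1, 3, 5, 7, 2, 6]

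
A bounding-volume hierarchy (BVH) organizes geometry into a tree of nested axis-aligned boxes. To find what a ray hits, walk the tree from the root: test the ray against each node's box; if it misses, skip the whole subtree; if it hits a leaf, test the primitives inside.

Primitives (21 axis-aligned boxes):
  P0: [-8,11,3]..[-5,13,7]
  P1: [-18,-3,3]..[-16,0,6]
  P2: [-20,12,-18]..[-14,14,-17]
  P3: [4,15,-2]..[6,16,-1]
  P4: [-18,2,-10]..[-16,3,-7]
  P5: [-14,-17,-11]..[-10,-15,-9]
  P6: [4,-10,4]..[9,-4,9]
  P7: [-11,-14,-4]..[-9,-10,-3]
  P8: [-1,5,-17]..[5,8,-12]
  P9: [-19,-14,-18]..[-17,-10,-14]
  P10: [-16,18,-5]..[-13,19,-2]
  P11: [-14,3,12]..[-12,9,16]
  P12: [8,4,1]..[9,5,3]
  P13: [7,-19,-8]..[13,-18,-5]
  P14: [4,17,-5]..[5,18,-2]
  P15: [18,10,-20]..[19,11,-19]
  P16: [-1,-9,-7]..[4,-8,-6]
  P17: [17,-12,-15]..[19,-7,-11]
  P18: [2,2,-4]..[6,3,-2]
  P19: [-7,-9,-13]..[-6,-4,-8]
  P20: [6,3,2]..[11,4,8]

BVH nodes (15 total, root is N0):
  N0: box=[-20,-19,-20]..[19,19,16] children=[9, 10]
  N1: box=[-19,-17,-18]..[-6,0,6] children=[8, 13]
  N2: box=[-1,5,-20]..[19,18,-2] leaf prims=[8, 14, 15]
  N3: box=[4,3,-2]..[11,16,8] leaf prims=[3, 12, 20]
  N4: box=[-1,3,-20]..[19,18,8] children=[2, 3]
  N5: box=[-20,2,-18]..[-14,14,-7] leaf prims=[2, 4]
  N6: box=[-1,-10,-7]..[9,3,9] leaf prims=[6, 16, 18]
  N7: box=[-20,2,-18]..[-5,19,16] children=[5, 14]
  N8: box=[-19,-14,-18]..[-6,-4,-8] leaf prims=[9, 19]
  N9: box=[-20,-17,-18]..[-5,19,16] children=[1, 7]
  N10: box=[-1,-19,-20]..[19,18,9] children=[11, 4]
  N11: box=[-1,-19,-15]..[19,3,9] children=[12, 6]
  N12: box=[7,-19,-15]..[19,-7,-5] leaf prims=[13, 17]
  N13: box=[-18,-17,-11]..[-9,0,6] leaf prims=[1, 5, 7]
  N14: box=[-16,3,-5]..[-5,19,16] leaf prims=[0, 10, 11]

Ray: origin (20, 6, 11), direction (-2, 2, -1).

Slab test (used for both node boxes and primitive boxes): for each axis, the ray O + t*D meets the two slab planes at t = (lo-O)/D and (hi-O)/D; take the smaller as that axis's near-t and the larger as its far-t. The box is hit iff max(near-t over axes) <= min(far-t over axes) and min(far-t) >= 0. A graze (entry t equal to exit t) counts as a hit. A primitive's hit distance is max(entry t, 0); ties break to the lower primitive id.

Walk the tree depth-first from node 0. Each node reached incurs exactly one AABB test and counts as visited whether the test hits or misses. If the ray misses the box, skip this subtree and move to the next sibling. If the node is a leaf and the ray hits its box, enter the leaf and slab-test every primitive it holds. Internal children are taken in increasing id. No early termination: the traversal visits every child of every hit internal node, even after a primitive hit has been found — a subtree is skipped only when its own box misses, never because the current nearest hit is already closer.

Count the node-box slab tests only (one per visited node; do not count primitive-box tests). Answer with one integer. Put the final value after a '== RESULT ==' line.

Traverse from the root:
N0 x:[1/2,20] y:[-25/2,13/2] z:[-5,31] -> hit [1/2,13/2], descend [9, 10]
  N9 x:[25/2,20] y:[-23/2,13/2] z:[-5,29] -> miss, prune
  N10 x:[1/2,21/2] y:[-25/2,6] z:[2,31] -> hit [2,6], descend [4, 11]
    N4 x:[1/2,21/2] y:[-3/2,6] z:[3,31] -> hit [3,6], descend [2, 3]
      N2 x:[1/2,21/2] y:[-1/2,6] z:[13,31] -> miss, prune
      N3 x:[9/2,8] y:[-3/2,5] z:[3,13] -> hit [9/2,5] leaf, test {P3(miss), P12(miss), P20(miss)}
    N11 x:[1/2,21/2] y:[-25/2,-3/2] z:[2,26] -> miss, prune

7 AABB tests over nodes [0, 9, 10, 4, 2, 3, 11]; 1 leaf entered; closest miss.

== RESULT ==
7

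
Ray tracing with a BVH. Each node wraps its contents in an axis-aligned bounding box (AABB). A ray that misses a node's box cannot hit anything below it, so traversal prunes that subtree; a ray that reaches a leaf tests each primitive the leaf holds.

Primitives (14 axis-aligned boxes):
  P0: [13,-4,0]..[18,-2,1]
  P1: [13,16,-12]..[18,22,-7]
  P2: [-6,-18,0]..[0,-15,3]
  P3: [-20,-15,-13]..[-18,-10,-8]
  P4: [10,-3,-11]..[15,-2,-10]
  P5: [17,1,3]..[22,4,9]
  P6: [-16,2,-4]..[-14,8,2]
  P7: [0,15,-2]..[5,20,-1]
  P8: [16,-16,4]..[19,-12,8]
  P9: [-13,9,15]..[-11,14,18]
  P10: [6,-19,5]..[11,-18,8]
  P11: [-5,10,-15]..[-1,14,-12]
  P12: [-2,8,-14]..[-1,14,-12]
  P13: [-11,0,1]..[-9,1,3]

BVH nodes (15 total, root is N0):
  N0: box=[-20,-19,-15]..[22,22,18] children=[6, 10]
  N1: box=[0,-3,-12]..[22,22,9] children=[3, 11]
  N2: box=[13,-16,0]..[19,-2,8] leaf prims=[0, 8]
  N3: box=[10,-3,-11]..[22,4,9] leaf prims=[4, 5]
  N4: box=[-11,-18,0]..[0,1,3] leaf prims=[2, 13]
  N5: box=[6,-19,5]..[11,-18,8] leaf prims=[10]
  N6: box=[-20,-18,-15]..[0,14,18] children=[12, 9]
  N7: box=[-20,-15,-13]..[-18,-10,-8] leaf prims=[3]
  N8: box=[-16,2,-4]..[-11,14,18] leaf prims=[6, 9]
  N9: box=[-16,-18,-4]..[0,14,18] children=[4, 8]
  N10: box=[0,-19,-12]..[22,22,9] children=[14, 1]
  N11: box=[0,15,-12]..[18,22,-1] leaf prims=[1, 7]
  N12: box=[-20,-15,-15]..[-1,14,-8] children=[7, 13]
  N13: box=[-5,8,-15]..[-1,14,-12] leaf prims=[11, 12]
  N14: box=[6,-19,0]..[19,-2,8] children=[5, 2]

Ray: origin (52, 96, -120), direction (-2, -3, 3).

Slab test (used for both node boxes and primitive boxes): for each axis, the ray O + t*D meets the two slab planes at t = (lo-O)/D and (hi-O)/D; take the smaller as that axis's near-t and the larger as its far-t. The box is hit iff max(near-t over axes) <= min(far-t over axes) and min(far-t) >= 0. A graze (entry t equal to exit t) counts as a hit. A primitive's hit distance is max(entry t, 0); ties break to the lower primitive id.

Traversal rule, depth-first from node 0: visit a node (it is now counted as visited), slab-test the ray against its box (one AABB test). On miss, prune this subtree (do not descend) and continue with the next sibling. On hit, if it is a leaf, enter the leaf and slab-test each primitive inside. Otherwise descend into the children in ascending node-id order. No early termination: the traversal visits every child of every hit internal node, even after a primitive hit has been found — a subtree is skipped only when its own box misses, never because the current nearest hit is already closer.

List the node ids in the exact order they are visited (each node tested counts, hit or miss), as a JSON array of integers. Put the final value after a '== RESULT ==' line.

Walk:
N0 x:[15,36] y:[74/3,115/3] z:[35,46] -> hit [35,36], descend [6, 10]
  N6 x:[26,36] y:[82/3,38] z:[35,46] -> hit [35,36], descend [9, 12]
    N9 x:[26,34] y:[82/3,38] z:[116/3,46] -> miss, prune
    N12 x:[53/2,36] y:[82/3,37] z:[35,112/3] -> hit [35,36], descend [7, 13]
      N7 x:[35,36] y:[106/3,37] z:[107/3,112/3] -> hit [107/3,36] leaf, test {P3@t=107/3}
      N13 x:[53/2,57/2] y:[82/3,88/3] z:[35,36] -> miss, prune
  N10 x:[15,26] y:[74/3,115/3] z:[36,43] -> miss, prune

7 AABB tests over nodes [0, 6, 9, 12, 7, 13, 10]; 1 leaf entered; closest P3.

== RESULT ==
[0, 6, 9, 12, 7, 13, 10]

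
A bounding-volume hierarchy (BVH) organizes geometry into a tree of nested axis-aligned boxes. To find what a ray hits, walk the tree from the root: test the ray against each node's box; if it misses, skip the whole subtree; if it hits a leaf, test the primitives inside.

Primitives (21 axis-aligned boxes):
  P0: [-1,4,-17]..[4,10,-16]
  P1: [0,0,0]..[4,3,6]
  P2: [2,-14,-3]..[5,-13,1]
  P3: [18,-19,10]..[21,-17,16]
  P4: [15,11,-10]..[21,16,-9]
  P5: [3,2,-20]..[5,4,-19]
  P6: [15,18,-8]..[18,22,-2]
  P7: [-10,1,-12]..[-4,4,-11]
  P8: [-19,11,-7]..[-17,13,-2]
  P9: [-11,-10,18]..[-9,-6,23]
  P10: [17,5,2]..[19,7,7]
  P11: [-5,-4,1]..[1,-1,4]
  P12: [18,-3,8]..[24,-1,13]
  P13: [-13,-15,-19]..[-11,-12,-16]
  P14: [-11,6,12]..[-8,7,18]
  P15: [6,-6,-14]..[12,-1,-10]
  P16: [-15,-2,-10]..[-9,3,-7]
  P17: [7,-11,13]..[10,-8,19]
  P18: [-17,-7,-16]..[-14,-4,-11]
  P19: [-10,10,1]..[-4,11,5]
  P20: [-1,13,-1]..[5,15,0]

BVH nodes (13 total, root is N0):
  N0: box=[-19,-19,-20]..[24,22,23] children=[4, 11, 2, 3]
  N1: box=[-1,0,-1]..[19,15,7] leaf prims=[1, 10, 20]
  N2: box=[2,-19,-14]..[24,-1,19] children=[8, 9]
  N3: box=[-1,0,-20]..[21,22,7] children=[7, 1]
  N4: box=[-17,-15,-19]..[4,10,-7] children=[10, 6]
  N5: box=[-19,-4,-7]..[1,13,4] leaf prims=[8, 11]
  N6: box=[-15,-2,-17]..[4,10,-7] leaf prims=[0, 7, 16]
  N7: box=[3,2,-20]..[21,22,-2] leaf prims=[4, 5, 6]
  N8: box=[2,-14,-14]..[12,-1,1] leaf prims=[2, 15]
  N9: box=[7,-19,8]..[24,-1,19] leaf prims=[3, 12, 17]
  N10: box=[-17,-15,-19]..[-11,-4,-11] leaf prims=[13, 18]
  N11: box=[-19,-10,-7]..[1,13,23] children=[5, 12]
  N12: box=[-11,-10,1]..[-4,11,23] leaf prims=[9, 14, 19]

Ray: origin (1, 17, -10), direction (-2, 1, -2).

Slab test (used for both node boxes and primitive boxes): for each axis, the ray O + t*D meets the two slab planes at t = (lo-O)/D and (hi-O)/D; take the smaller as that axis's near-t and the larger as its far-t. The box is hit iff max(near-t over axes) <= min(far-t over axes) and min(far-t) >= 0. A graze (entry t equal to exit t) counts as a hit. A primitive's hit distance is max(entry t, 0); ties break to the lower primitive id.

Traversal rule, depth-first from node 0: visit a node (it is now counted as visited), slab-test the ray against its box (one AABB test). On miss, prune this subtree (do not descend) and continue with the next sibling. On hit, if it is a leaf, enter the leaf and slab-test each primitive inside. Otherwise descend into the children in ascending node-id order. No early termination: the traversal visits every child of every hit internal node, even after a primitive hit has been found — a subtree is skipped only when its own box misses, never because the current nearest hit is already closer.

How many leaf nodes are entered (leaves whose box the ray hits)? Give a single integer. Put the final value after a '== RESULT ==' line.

Walk:
N0 x:[-23/2,10] y:[-36,5] z:[-33/2,5] -> hit [-23/2,5], descend [2, 3, 4, 11]
  N2 x:[-23/2,-1/2] y:[-36,-18] z:[-29/2,2] -> miss, prune
  N3 x:[-10,1] y:[-17,5] z:[-17/2,5] -> hit [-17/2,1], descend [1, 7]
    N1 x:[-9,1] y:[-17,-2] z:[-17/2,-9/2] -> miss, prune
    N7 x:[-10,-1] y:[-15,5] z:[-4,5] -> miss, prune
  N4 x:[-3/2,9] y:[-32,-7] z:[-3/2,9/2] -> miss, prune
  N11 x:[0,10] y:[-27,-4] z:[-33/2,-3/2] -> miss, prune

Summary -> nodes [0, 2, 3, 1, 7, 4, 11]; box-tests=7; leaf-entries=0; first=miss

== RESULT ==
0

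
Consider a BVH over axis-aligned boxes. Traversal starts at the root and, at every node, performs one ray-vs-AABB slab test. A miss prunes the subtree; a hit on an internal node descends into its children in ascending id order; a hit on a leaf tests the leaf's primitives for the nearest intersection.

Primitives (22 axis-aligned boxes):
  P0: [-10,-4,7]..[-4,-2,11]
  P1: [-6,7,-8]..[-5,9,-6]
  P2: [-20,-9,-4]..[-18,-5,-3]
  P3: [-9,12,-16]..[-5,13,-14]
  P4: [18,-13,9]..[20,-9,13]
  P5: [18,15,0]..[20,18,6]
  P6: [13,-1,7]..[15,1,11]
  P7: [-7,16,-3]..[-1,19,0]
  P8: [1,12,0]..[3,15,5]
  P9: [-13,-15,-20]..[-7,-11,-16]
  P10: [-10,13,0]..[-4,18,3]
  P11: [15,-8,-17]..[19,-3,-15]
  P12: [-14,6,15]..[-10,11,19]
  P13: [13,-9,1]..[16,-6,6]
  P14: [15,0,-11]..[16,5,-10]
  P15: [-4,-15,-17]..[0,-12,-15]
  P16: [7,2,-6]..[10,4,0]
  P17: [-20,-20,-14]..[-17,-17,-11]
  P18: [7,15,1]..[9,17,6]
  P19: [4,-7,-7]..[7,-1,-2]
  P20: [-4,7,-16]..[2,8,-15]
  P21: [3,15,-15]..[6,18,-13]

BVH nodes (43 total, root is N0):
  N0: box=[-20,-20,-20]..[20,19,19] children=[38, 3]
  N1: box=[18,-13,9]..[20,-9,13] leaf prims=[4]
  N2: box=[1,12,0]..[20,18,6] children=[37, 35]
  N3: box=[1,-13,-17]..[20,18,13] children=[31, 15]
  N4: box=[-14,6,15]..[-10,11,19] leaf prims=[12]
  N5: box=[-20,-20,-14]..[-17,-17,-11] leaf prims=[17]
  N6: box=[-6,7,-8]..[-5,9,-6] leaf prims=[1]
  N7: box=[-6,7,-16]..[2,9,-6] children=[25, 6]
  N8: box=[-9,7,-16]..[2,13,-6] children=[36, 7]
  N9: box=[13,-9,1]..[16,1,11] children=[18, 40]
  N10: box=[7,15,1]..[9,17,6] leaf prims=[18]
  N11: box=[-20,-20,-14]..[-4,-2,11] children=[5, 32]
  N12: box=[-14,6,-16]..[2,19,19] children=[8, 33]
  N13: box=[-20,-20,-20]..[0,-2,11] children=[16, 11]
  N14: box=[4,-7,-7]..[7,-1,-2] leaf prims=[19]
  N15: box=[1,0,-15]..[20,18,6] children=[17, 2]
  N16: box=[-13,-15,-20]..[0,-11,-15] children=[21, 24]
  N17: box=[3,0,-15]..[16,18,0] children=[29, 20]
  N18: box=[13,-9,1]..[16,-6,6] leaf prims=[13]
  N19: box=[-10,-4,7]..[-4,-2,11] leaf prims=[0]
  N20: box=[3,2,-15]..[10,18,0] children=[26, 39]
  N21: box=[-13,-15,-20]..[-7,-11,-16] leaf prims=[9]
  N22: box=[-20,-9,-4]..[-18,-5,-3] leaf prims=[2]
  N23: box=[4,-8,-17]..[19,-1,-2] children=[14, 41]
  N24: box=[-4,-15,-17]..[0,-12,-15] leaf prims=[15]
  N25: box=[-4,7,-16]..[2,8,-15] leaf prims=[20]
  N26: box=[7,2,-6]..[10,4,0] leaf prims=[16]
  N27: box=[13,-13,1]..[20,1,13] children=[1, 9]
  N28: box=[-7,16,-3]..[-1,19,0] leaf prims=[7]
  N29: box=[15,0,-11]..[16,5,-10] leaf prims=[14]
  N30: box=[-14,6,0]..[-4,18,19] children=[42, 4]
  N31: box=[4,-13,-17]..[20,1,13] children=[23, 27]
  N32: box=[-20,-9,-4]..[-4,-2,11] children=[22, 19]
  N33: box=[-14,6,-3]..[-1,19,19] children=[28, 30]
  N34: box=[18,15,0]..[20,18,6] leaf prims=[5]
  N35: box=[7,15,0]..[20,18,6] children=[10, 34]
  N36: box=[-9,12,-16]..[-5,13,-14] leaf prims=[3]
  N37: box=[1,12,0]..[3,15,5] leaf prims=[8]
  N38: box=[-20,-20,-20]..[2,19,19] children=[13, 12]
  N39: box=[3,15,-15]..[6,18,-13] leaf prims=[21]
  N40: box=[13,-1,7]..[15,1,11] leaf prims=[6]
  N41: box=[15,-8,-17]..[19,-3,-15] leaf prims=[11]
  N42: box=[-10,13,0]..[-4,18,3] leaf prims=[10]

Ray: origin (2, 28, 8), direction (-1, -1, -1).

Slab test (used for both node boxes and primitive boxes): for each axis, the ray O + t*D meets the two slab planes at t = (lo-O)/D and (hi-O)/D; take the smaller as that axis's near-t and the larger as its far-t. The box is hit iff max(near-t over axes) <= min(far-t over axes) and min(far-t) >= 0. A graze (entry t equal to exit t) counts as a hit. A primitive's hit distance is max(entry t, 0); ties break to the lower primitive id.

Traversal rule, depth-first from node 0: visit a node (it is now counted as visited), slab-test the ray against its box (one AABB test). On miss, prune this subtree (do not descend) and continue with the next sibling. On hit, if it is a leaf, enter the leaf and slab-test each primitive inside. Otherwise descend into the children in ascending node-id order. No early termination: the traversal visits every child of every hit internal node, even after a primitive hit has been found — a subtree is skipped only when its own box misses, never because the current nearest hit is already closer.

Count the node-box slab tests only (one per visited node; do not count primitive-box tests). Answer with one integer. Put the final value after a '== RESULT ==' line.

Trace the traversal:
N0 x:[-18,22] y:[9,48] z:[-11,28] -> hit [9,22], descend [3, 38]
  N3 x:[-18,1] y:[10,41] z:[-5,25] -> miss, prune
  N38 x:[0,22] y:[9,48] z:[-11,28] -> hit [9,22], descend [12, 13]
    N12 x:[0,16] y:[9,22] z:[-11,24] -> hit [9,16], descend [8, 33]
      N8 x:[0,11] y:[15,21] z:[14,24] -> miss, prune
      N33 x:[3,16] y:[9,22] z:[-11,11] -> hit [9,11], descend [28, 30]
        N28 x:[3,9] y:[9,12] z:[8,11] -> hit [9,9] leaf, test {P7@t=9}
        N30 x:[6,16] y:[10,22] z:[-11,8] -> miss, prune
    N13 x:[2,22] y:[30,48] z:[-3,28] -> miss, prune

Visited [0, 3, 38, 12, 8, 33, 28, 30, 13]. Tests: 9 box, 1 leaf. Nearest: P7.

== RESULT ==
9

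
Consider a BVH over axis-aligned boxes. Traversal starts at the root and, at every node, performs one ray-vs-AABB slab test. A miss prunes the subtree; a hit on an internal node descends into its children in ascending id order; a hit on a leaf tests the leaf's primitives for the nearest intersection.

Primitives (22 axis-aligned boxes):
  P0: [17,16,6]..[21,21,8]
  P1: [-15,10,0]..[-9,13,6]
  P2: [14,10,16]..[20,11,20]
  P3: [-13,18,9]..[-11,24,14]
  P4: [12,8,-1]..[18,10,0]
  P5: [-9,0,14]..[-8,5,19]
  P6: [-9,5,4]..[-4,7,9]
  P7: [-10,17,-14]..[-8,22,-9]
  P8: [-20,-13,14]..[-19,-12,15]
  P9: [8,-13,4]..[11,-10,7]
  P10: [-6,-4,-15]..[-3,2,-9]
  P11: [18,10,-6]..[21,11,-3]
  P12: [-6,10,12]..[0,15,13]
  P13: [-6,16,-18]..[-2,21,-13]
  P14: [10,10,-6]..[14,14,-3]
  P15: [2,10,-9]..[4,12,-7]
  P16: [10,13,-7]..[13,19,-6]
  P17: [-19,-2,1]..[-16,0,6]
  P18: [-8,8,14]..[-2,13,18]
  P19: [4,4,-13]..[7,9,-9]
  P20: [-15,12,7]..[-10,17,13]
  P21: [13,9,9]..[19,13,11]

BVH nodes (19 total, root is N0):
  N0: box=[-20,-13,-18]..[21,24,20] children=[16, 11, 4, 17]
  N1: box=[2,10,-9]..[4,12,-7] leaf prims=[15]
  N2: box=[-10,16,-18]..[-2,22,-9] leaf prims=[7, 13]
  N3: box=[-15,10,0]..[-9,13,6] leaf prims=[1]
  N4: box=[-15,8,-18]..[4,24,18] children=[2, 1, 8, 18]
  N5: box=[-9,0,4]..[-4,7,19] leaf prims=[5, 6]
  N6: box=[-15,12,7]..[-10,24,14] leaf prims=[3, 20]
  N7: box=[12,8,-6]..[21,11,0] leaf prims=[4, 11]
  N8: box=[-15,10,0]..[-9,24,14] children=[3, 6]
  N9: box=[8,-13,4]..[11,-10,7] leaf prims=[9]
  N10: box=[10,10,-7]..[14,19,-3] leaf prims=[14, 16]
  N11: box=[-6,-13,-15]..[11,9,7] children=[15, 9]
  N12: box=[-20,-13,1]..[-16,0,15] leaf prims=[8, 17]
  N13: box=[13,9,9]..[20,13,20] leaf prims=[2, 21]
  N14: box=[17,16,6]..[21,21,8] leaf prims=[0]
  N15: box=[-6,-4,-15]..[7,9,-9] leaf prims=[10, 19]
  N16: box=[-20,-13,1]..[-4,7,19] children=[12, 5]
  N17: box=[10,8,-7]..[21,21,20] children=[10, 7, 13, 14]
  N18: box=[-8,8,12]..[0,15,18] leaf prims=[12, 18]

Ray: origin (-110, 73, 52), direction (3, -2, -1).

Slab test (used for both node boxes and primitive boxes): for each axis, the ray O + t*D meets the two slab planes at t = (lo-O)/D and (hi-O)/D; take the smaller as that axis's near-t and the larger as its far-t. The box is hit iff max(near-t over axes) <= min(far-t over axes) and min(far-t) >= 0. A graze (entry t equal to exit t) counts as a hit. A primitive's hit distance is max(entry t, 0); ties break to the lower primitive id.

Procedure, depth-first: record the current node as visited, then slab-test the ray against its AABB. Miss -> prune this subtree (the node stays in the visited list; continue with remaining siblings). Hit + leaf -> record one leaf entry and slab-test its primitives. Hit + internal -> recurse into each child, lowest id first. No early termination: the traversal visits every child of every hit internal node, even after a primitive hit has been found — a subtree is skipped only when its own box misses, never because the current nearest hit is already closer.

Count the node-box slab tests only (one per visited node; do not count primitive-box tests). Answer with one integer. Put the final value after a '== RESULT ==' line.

Walk:
N0 x:[30,131/3] y:[49/2,43] z:[32,70] -> hit [32,43], descend [4, 11, 16, 17]
  N4 x:[95/3,38] y:[49/2,65/2] z:[34,70] -> miss, prune
  N11 x:[104/3,121/3] y:[32,43] z:[45,67] -> miss, prune
  N16 x:[30,106/3] y:[33,43] z:[33,51] -> hit [33,106/3], descend [5, 12]
    N5 x:[101/3,106/3] y:[33,73/2] z:[33,48] -> hit [101/3,106/3] leaf, test {P5@t=34, P6(miss)}
    N12 x:[30,94/3] y:[73/2,43] z:[37,51] -> miss, prune
  N17 x:[40,131/3] y:[26,65/2] z:[32,59] -> miss, prune

Visited [0, 4, 11, 16, 5, 12, 17]. Tests: 7 box, 1 leaf. Nearest: P5.

== RESULT ==
7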